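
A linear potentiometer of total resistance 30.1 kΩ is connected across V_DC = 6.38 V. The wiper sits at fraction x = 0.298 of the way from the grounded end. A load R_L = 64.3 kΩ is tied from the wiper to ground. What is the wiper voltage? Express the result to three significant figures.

Lower segment x·R_p = 8.970 kΩ; upper segment (1−x)·R_p = 21.13 kΩ.
R_L loads the lower segment: effective lower R = 7.872 kΩ.
Loaded-divider output: V_out = 6.38 × 0.2714 = 1.732 V.

V_out ≈ 1.73 V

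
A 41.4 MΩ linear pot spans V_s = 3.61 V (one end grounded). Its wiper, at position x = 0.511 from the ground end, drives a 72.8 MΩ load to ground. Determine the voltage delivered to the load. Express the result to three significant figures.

The pot divides into 20.24 MΩ above the wiper and 21.16 MΩ below.
(x·R_p) ‖ R_L = 16.39 MΩ.
Then V_out = V_s · 16.39/(20.24 + 16.39) = 1.615 V.

V_out ≈ 1.62 V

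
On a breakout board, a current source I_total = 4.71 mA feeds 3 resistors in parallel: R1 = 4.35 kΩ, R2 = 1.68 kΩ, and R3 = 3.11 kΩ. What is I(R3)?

I ≈ 1.32 mA

Conductances: ΣG = 1/4.35 + 1/1.68 + 1/3.11 = 1.147 (1/kΩ).
Current divider: I(R3) = I_total · G_k/ΣG = 4.71 × (0.3215/1.147) = 4.71 × 0.2804 = 1.321 mA.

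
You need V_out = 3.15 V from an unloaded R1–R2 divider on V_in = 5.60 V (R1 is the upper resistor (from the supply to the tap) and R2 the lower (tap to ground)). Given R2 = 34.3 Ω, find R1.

R1 ≈ 26.7 Ω

The divider ratio is R2/(R1+R2) = 3.15/5.60 = 0.5625.
So R1 = R2 · (V_in/V_out − 1) = 34.3 × (5.60/3.15 − 1) = 34.3 × 0.7778 = 26.68 Ω.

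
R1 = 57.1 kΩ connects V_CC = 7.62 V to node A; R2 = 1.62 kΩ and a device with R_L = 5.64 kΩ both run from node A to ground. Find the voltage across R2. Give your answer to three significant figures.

First combine the lower leg with the load: R2 ‖ R_L = 1.259 kΩ.
Voltage divider with the loaded lower leg: V_out = 7.62 × 1.259/(57.1 + 1.259) = 7.62 × 0.02157 = 0.1643 V.

V_out ≈ 0.164 V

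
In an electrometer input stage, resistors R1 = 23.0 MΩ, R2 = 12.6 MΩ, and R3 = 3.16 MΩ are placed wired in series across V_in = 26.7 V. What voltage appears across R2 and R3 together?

Total series resistance ΣR = 23.0 + 12.6 + 3.16 = 38.76 MΩ.
R_{R2..R3} = 12.6 + 3.16 = 15.76 MΩ.
By the voltage-divider rule, V = 26.7 × 15.76/38.76 = 10.86 V.

V ≈ 10.9 V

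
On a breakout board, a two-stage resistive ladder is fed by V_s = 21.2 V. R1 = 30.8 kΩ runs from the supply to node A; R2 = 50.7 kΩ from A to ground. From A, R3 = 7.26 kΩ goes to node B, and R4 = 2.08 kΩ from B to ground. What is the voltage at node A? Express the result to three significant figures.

Node A sees R2 in parallel with the series input of stage 2, R3 + R4 = 9.340 kΩ.
Effective lower resistance at A: R2 ‖ 9.340 = 7.887 kΩ.
First divider: V_A = V_s · 7.887/(30.8 + 7.887) = 4.322 V.

V_A ≈ 4.32 V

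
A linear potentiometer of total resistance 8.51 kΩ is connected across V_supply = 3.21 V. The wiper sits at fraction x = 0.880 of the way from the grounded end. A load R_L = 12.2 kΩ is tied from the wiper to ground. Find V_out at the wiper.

Lower segment x·R_p = 7.489 kΩ; upper segment (1−x)·R_p = 1.021 kΩ.
(x·R_p) ‖ R_L = 4.640 kΩ.
Then V_out = V_supply · 4.640/(1.021 + 4.640) = 2.631 V.
(Unloaded: V_out = x·V_supply = 2.82 V.)

V_out ≈ 2.63 V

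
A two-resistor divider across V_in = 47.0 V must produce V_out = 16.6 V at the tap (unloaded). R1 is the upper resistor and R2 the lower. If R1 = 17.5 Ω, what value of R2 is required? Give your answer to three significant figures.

The divider ratio is R2/(R1+R2) = 16.6/47.0 = 0.3532.
R2 = R1 · 0.3532/(1 − 0.3532) = 9.556 Ω.

R2 ≈ 9.56 Ω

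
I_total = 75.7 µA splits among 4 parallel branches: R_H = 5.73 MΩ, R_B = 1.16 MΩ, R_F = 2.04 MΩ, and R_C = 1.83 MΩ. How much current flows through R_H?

Total conductance ΣG = 1/5.73 + 1/1.16 + 1/2.04 + 1/1.83 = 2.073 (units of 1/MΩ).
R_H takes the fraction G_k/ΣG = 0.1745/2.073 = 0.08418, so I = 75.7 × 0.08418 = 6.372 µA.

I ≈ 6.37 µA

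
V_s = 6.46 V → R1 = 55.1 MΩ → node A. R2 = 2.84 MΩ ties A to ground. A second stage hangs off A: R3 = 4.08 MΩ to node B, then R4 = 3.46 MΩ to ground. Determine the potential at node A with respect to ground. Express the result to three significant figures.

V_A ≈ 0.233 V

Looking into the second stage from A: R3 + R4 = 7.540 MΩ appears in parallel with R2.
Effective lower resistance at A: R2 ‖ 7.540 = 2.063 MΩ.
V_A = 6.46 × 2.063/(55.1 + 2.063) = 0.2331 V.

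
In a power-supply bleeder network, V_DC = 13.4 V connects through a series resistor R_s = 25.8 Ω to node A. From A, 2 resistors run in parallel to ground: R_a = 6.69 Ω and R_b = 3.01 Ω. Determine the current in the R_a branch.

I ≈ 0.149 A

Parallel bank: R_p = 1/(1/6.69 + 1/3.01) = 2.076 Ω.
V_A by voltage divider: V_A = 13.4 × 2.076/(25.8 + 2.076) = 0.9979 V.
Branch current I = V_A/R_a = 0.9979/6.69 = 0.1492 A.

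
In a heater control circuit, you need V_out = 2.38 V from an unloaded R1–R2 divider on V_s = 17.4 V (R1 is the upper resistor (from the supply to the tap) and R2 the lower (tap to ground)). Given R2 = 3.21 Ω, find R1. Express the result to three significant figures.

R1 ≈ 20.3 Ω

The divider ratio is R2/(R1+R2) = 2.38/17.4 = 0.1368.
R1 = R2·(1/k − 1) = 3.21 × 6.311 = 20.26 Ω.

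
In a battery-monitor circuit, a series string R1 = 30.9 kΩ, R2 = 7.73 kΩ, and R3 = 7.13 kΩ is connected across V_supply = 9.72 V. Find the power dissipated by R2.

P ≈ 0.349 mW

ΣR = 45.76 kΩ → I = 9.72/45.76 = 0.2124 mA.
V(R2) = I·R = 1.642 V; P = V·I = 1.642 × 0.2124 = 0.3488 mW.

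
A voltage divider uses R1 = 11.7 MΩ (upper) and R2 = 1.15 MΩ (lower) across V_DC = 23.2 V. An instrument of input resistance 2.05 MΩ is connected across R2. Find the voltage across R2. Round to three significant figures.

V_out ≈ 1.37 V

First combine the lower leg with the load: R2 ‖ R_L = 0.7367 MΩ.
Voltage divider with the loaded lower leg: V_out = 23.2 × 0.7367/(11.7 + 0.7367) = 23.2 × 0.05924 = 1.374 V.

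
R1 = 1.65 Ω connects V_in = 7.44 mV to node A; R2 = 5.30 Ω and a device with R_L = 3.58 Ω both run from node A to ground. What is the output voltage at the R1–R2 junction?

V_out ≈ 4.20 mV

The load sits in parallel with R2, giving an effective lower resistance R2' = R2·R_L/(R2+R_L) = 2.137 Ω.
Voltage divider with the loaded lower leg: V_out = 7.44 × 2.137/(1.65 + 2.137) = 7.44 × 0.5643 = 4.198 mV.
(Unloaded it would be 5.67 mV; the load pulls it down.)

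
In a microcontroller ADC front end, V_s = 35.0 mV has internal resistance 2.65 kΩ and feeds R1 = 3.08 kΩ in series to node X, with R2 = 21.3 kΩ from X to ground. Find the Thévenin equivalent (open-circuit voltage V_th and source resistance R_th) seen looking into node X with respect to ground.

R1' = 2.65 + 3.08 = 5.730 kΩ (source resistance + R1).
Open-circuit (no load on X): V_th = V_s · R2/(R1' + R2) = 35.0 × 21.3/(5.730 + 21.3) = 27.58 mV.
Looking into X with the source shorted: R_th = R1'·R2/(R1'+R2) = 5.730 × 21.3/27.03 = 4.515 kΩ.

V_th ≈ 27.6 mV, R_th ≈ 4.52 kΩ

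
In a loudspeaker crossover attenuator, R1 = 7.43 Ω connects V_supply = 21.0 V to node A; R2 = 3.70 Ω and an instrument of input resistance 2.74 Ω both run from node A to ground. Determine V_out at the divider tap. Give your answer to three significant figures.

The load sits in parallel with R2, giving an effective lower resistance R2' = R2·R_L/(R2+R_L) = 1.574 Ω.
Now apply the divider: V_out = 21.0 × 0.1748 = 3.671 V.

V_out ≈ 3.67 V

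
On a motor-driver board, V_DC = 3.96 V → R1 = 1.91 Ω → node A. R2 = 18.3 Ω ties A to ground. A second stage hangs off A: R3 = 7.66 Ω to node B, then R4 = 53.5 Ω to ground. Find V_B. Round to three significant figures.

V_B ≈ 3.05 V

Node A sees R2 in parallel with the series input of stage 2, R3 + R4 = 61.16 Ω.
R2 ‖ (R3+R4) = 14.09 Ω.
So V_A = 3.96 × 0.8806 = 3.487 V.
Stage 2 is unloaded, so V_B = V_A · R4/(R3+R4) = 3.487 × 53.5/61.16 = 3.050 V.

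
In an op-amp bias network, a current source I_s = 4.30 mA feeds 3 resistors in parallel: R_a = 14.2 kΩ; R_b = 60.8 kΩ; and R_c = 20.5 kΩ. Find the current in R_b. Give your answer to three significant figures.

I ≈ 0.521 mA

Conductances: ΣG = 1/14.2 + 1/60.8 + 1/20.5 = 0.1357 (1/kΩ).
By the current-divider rule, I = I_s · G_k/ΣG = 4.30 × 0.1212 = 0.5214 mA.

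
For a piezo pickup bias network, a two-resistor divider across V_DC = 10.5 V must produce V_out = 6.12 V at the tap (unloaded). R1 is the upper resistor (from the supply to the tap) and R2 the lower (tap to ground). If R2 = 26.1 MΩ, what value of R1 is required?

The divider ratio is R2/(R1+R2) = 6.12/10.5 = 0.5829.
R1 = R2·(1/k − 1) = 26.1 × 0.7157 = 18.68 MΩ.

R1 ≈ 18.7 MΩ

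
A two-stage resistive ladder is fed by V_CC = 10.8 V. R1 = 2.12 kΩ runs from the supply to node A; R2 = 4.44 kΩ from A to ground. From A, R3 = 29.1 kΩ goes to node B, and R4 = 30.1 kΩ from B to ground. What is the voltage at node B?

The second stage (R3 + R4 = 59.20 kΩ) loads node A in parallel with R2.
Effective lower resistance at A: R2 ‖ 59.20 = 4.130 kΩ.
First divider: V_A = V_CC · 4.130/(2.12 + 4.130) = 7.137 V.
Then the unloaded second divider: V_B = V_A × R4/(R3+R4) = 7.137 × 0.5084 = 3.629 V.

V_B ≈ 3.63 V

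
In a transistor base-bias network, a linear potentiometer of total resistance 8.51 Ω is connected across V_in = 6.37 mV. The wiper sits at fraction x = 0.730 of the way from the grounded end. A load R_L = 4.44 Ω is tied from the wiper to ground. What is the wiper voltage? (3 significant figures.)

V_out ≈ 3.38 mV

Lower segment x·R_p = 6.212 Ω; upper segment (1−x)·R_p = 2.298 Ω.
R_L loads the lower segment: effective lower R = 2.589 Ω.
Loaded-divider output: V_out = 6.37 × 0.5298 = 3.375 mV.
(Unloaded: V_out = x·V_in = 4.65 mV.)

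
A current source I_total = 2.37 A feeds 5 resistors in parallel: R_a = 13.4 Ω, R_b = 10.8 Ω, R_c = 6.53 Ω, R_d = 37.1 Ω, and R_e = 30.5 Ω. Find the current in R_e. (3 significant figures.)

I ≈ 0.204 A

Conductances: ΣG = 1/13.4 + 1/10.8 + 1/6.53 + 1/37.1 + 1/30.5 = 0.3801 (1/Ω).
Current divider: I(R_e) = I_total · G_k/ΣG = 2.37 × (0.03279/0.3801) = 2.37 × 0.08626 = 0.2044 A.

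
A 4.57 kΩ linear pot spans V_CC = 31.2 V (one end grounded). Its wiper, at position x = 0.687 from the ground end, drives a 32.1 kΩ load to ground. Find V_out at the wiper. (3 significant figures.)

The pot divides into 1.430 kΩ above the wiper and 3.140 kΩ below.
R_L loads the lower segment: effective lower R = 2.860 kΩ.
Then V_out = V_CC · 2.860/(1.430 + 2.860) = 20.80 V.

V_out ≈ 20.8 V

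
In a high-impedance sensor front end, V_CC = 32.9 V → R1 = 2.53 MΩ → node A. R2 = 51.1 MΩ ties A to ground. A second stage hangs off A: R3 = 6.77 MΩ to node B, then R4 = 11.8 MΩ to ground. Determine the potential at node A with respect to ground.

V_A ≈ 27.7 V

Node A sees R2 in parallel with the series input of stage 2, R3 + R4 = 18.57 MΩ.
Effective lower resistance at A: R2 ‖ 18.57 = 13.62 MΩ.
First divider: V_A = V_CC · 13.62/(2.53 + 13.62) = 27.75 V.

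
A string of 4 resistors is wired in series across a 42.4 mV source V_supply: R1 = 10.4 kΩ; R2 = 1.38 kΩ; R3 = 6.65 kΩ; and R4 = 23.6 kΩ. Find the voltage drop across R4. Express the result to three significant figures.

ΣR = 10.4 + 1.38 + 6.65 + 23.6 = 42.03 kΩ.
By the voltage-divider rule, V = 42.4 × 23.60/42.03 = 23.81 mV.

V ≈ 23.8 mV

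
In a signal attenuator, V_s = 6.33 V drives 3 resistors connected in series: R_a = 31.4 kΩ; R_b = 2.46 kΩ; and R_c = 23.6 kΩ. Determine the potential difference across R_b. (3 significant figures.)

Series total: ΣR = 31.4 + 2.46 + 23.6 = 57.46 kΩ.
Voltage divider: V = V_s · (2.460 / 57.46) = 6.33 × 0.04281 = 0.2710 V.

V ≈ 0.271 V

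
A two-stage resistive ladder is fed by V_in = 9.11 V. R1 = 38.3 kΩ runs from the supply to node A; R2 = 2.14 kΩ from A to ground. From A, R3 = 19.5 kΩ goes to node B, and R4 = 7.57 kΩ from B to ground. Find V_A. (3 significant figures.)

The second stage (R3 + R4 = 27.07 kΩ) loads node A in parallel with R2.
R2 ‖ (R3+R4) = 1.983 kΩ.
So V_A = 9.11 × 0.04923 = 0.4485 V.

V_A ≈ 0.449 V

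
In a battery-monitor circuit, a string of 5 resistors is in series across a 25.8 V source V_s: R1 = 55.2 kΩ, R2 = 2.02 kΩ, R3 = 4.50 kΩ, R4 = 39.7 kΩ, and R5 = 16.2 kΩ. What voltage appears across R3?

Series total: ΣR = 55.2 + 2.02 + 4.50 + 39.7 + 16.2 = 117.6 kΩ.
Voltage divider: V = V_s · (4.500 / 117.6) = 25.8 × 0.03826 = 0.9871 V.

V ≈ 0.987 V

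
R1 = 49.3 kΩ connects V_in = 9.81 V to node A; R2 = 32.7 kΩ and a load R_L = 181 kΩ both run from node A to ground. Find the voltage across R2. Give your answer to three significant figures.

R2 ‖ R_L = (32.7 × 181)/(32.7 + 181) = 27.70 kΩ.
Voltage divider with the loaded lower leg: V_out = 9.81 × 27.70/(49.3 + 27.70) = 9.81 × 0.3597 = 3.529 V.

V_out ≈ 3.53 V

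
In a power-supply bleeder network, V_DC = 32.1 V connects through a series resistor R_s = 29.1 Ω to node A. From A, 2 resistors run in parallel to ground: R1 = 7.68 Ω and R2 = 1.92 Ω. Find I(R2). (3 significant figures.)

I ≈ 0.838 A

Parallel bank: R_p = 1/(1/7.68 + 1/1.92) = 1.536 Ω.
V_A by voltage divider: V_A = 32.1 × 1.536/(29.1 + 1.536) = 1.609 V.
Branch current I = V_A/R2 = 1.609/1.92 = 0.8382 A.
(Equivalently: I_total = 1.048 A, then current-divider fraction G_k/ΣG = 0.8000.)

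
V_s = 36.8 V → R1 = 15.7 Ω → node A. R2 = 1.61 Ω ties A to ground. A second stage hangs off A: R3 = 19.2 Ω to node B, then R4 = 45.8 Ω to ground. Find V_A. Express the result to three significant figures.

Looking into the second stage from A: R3 + R4 = 65.00 Ω appears in parallel with R2.
Effective lower resistance at A: R2 ‖ 65.00 = 1.571 Ω.
V_A = 36.8 × 1.571/(15.7 + 1.571) = 3.348 V.

V_A ≈ 3.35 V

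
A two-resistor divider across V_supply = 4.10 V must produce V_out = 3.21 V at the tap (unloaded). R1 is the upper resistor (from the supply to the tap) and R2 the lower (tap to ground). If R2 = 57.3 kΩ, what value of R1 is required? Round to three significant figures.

R1 ≈ 15.9 kΩ

V_out/V_supply = R2/(R1+R2) = 0.7829.
Rearranging, R1 = R2·(1−k)/k = 57.3 × 0.2773 = 15.89 kΩ.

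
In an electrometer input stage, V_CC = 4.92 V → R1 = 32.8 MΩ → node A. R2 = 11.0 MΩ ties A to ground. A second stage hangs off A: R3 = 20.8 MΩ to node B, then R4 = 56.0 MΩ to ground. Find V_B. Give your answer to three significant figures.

V_B ≈ 0.814 V

The second stage (R3 + R4 = 76.80 MΩ) loads node A in parallel with R2.
R2 ‖ (R3+R4) = 9.622 MΩ.
First divider: V_A = V_CC · 9.622/(32.8 + 9.622) = 1.116 V.
Then the unloaded second divider: V_B = V_A × R4/(R3+R4) = 1.116 × 0.7292 = 0.8137 V.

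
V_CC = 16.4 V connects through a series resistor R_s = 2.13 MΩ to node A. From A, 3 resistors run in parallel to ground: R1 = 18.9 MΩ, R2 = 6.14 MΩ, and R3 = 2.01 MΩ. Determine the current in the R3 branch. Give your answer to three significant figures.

I ≈ 3.24 µA

Combine the parallel branches: R_p = (1/18.9 + 1/6.14 + 1/2.01)⁻¹ = 1.402 MΩ.
Node voltage V_A = V_CC · R_p/(R_s + R_p) = 16.4 × 0.3969 = 6.510 V.
Branch current I = V_A/R3 = 6.510/2.01 = 3.239 µA.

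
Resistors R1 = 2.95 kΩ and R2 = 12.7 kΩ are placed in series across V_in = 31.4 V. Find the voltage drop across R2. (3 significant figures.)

V ≈ 25.5 V

Series total: ΣR = 2.95 + 12.7 = 15.65 kΩ.
Voltage divider: V = V_in · (12.70 / 15.65) = 31.4 × 0.8115 = 25.48 V.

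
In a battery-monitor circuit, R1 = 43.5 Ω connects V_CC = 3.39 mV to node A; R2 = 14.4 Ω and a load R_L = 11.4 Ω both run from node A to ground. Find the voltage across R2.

V_out ≈ 0.433 mV

First combine the lower leg with the load: R2 ‖ R_L = 6.363 Ω.
Then V_out = V_CC · R2'/(R1 + R2') = 3.39 × 6.363/49.86 = 0.4326 mV.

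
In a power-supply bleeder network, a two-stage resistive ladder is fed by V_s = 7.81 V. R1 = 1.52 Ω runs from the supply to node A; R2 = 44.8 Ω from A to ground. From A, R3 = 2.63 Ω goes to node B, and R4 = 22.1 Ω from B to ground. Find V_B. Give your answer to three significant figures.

V_B ≈ 6.37 V

Looking into the second stage from A: R3 + R4 = 24.73 Ω appears in parallel with R2.
R2 ‖ (R3+R4) = 15.93 Ω.
So V_A = 7.81 × 0.9129 = 7.130 V.
Stage 2 is unloaded, so V_B = V_A · R4/(R3+R4) = 7.130 × 22.1/24.73 = 6.372 V.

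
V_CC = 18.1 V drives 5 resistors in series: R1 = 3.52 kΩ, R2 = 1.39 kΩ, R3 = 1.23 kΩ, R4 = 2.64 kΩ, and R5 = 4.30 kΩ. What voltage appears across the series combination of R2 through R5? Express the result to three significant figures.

Series total: ΣR = 3.52 + 1.39 + 1.23 + 2.64 + 4.30 = 13.08 kΩ.
R_{R2..R5} = 1.39 + 1.23 + 2.64 + 4.30 = 9.560 kΩ.
Voltage divider: V = V_CC · (9.560 / 13.08) = 18.1 × 0.7309 = 13.23 V.

V ≈ 13.2 V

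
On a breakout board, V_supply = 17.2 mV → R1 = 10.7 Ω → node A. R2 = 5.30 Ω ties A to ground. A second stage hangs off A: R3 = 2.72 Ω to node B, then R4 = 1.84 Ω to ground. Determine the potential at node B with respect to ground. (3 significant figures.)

Looking into the second stage from A: R3 + R4 = 4.560 Ω appears in parallel with R2.
Effective lower resistance at A: R2 ‖ 4.560 = 2.451 Ω.
First divider: V_A = V_supply · 2.451/(10.7 + 2.451) = 3.206 mV.
Then the unloaded second divider: V_B = V_A × R4/(R3+R4) = 3.206 × 0.4035 = 1.294 mV.

V_B ≈ 1.29 mV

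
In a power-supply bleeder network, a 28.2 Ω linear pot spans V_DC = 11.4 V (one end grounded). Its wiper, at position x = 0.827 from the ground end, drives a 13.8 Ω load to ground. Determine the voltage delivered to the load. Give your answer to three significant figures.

V_out ≈ 7.30 V

The pot divides into 4.879 Ω above the wiper and 23.32 Ω below.
Lower segment in parallel with the load: 23.32 ‖ 13.8 = 8.670 Ω.
Then V_out = V_DC · 8.670/(4.879 + 8.670) = 7.295 V.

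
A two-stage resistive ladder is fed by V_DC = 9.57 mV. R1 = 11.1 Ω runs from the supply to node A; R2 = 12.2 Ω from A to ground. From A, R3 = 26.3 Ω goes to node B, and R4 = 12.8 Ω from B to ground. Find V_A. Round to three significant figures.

V_A ≈ 4.36 mV

The second stage (R3 + R4 = 39.10 Ω) loads node A in parallel with R2.
R2 ‖ (R3+R4) = 9.299 Ω.
V_A = 9.57 × 9.299/(11.1 + 9.299) = 4.362 mV.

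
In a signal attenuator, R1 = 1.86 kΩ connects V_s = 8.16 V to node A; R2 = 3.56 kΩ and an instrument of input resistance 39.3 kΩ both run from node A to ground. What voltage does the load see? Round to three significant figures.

V_out ≈ 5.20 V

R2 ‖ R_L = (3.56 × 39.3)/(3.56 + 39.3) = 3.264 kΩ.
Voltage divider with the loaded lower leg: V_out = 8.16 × 3.264/(1.86 + 3.264) = 8.16 × 0.6370 = 5.198 V.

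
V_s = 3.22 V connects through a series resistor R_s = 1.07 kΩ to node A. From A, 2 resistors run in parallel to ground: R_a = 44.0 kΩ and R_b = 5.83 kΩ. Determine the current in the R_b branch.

Combine the parallel branches: R_p = (1/44.0 + 1/5.83)⁻¹ = 5.148 kΩ.
V_A by voltage divider: V_A = 3.22 × 5.148/(1.07 + 5.148) = 2.666 V.
I(R_b) = V_A / R_b = 2.666/5.83 = 0.4573 mA.

I ≈ 0.457 mA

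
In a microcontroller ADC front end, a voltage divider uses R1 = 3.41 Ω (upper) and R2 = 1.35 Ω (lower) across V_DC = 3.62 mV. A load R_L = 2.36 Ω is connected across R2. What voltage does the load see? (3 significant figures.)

First combine the lower leg with the load: R2 ‖ R_L = 0.8588 Ω.
Then V_out = V_DC · R2'/(R1 + R2') = 3.62 × 0.8588/4.269 = 0.7282 mV.

V_out ≈ 0.728 mV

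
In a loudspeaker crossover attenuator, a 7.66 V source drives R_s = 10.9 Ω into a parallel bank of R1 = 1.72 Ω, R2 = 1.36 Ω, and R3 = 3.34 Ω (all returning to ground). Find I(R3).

I ≈ 0.123 A

Equivalent of the parallel group: R_p = 0.6188 Ω.
V_A = 7.66 × 0.6188/11.52 = 0.4115 V.
Branch current I = V_A/R3 = 0.4115/3.34 = 0.1232 A.
(Check via current divider: I_total = 0.6650 A; share G_k/ΣG = 0.1853 → same result.)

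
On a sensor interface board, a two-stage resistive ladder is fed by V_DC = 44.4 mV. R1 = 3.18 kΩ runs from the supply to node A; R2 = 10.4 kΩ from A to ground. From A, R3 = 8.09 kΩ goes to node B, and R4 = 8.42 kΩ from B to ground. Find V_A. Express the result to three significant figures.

Looking into the second stage from A: R3 + R4 = 16.51 kΩ appears in parallel with R2.
R2 ‖ (R3+R4) = 6.381 kΩ.
So V_A = 44.4 × 0.6674 = 29.63 mV.

V_A ≈ 29.6 mV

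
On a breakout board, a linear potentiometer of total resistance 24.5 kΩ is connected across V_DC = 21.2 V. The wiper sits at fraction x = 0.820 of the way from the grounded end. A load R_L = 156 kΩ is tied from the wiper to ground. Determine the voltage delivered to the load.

Lower segment x·R_p = 20.09 kΩ; upper segment (1−x)·R_p = 4.410 kΩ.
R_L loads the lower segment: effective lower R = 17.80 kΩ.
Then V_out = V_DC · 17.80/(4.410 + 17.80) = 16.99 V.
(Unloaded: V_out = x·V_DC = 17.4 V.)

V_out ≈ 17.0 V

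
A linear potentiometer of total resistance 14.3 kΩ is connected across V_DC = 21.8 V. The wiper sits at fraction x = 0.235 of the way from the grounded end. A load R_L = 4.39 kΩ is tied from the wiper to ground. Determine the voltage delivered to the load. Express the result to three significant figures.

Split the track: R_lower = x·R_p = 3.361 kΩ, R_upper = (1−x)·R_p = 10.94 kΩ.
(x·R_p) ‖ R_L = 1.903 kΩ.
V_out = 21.8 × 1.903/(10.94 + 1.903) = 3.231 V.

V_out ≈ 3.23 V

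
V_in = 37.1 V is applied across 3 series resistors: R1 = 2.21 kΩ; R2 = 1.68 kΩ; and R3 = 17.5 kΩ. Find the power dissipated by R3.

P ≈ 52.6 mW

Series current I = V_in/ΣR = 37.1/21.39 = 1.734 mA.
P(R3) = I²·R3 = (1.734)² × 17.5 = 52.65 mW.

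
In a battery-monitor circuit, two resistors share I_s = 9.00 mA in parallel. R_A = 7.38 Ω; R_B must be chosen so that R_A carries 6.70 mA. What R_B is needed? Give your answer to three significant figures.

In a two-way split, I_A/I_s = R_B/(R_A + R_B).
With f = 0.7444, R_B = R_A · f/(1−f) = 7.38 × 2.913 = 21.50 Ω.

R_B ≈ 21.5 Ω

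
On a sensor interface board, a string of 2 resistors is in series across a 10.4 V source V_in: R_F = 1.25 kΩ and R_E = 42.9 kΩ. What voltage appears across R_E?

ΣR = 1.25 + 42.9 = 44.15 kΩ.
By the voltage-divider rule, V = 10.4 × 42.90/44.15 = 10.11 V.

V ≈ 10.1 V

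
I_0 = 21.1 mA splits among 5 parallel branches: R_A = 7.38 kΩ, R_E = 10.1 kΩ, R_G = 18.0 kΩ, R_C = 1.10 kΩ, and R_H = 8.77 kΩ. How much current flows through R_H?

I ≈ 1.83 mA

Total conductance ΣG = 1/7.38 + 1/10.1 + 1/18.0 + 1/1.10 + 1/8.77 = 1.313 (units of 1/kΩ).
By the current-divider rule, I = I_0 · G_k/ΣG = 21.1 × 0.08683 = 1.832 mA.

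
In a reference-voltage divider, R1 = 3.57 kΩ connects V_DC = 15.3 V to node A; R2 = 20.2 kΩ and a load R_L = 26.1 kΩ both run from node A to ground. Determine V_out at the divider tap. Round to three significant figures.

R2 ‖ R_L = (20.2 × 26.1)/(20.2 + 26.1) = 11.39 kΩ.
Voltage divider with the loaded lower leg: V_out = 15.3 × 11.39/(3.57 + 11.39) = 15.3 × 0.7613 = 11.65 V.
(Unloaded it would be 13.0 V; the load pulls it down.)

V_out ≈ 11.6 V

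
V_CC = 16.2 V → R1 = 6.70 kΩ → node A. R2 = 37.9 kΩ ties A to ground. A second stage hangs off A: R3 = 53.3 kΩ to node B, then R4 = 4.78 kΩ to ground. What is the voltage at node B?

V_B ≈ 1.03 V

Looking into the second stage from A: R3 + R4 = 58.08 kΩ appears in parallel with R2.
Effective lower resistance at A: R2 ‖ 58.08 = 22.93 kΩ.
First divider: V_A = V_CC · 22.93/(6.70 + 22.93) = 12.54 V.
Stage 2 is unloaded, so V_B = V_A · R4/(R3+R4) = 12.54 × 4.78/58.08 = 1.032 V.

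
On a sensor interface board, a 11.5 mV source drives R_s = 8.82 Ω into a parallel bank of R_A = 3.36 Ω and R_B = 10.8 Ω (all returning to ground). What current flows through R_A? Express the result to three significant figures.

I ≈ 0.771 mA

Equivalent of the parallel group: R_p = 2.563 Ω.
V_A = 11.5 × 2.563/11.38 = 2.589 mV.
I(R_A) = V_A / R_A = 2.589/3.36 = 0.7706 mA.
(Equivalently: I_total = 1.010 mA, then current-divider fraction G_k/ΣG = 0.7627.)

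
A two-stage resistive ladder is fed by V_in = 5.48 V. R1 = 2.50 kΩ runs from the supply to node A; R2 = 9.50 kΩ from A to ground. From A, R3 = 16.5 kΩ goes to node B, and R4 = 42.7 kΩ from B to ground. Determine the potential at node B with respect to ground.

V_B ≈ 3.03 V

Node A sees R2 in parallel with the series input of stage 2, R3 + R4 = 59.20 kΩ.
R2 ‖ (R3+R4) = 8.186 kΩ.
First divider: V_A = V_in · 8.186/(2.50 + 8.186) = 4.198 V.
V_B = V_A × 0.7213 = 3.028 V.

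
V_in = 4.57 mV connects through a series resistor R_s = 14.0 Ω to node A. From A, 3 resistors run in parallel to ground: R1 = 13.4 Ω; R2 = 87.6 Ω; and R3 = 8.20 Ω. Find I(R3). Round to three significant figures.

Combine the parallel branches: R_p = (1/13.4 + 1/87.6 + 1/8.20)⁻¹ = 4.808 Ω.
Node voltage V_A = V_in · R_p/(R_s + R_p) = 4.57 × 0.2556 = 1.168 mV.
I(R3) = V_A / R3 = 1.168/8.20 = 0.1425 mA.

I ≈ 0.142 mA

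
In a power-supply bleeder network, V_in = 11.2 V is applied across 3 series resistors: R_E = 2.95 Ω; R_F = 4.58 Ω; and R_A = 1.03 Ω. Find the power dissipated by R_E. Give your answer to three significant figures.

ΣR = 8.560 Ω → I = 11.2/8.560 = 1.308 A.
P = I²R = 1.712 × 2.95 = 5.050 W.

P ≈ 5.05 W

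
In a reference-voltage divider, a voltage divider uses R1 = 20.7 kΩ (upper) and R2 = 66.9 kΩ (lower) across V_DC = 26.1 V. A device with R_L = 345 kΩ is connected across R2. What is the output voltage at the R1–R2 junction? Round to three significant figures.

V_out ≈ 19.1 V

First combine the lower leg with the load: R2 ‖ R_L = 56.03 kΩ.
Then V_out = V_DC · R2'/(R1 + R2') = 26.1 × 56.03/76.73 = 19.06 V.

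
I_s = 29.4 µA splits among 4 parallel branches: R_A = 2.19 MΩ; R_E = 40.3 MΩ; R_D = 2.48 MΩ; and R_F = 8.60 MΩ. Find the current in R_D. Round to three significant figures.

I ≈ 11.8 µA

ΣG = 1/2.19 + 1/40.3 + 1/2.48 + 1/8.60 = 1.001.
Current divider: I(R_D) = I_s · G_k/ΣG = 29.4 × (0.4032/1.001) = 29.4 × 0.4028 = 11.84 µA.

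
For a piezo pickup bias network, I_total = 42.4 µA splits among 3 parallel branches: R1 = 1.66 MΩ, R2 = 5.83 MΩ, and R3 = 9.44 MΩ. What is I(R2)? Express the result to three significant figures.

I ≈ 8.27 µA

Conductances: ΣG = 1/1.66 + 1/5.83 + 1/9.44 = 0.8799 (1/MΩ).
R2 takes the fraction G_k/ΣG = 0.1715/0.8799 = 0.1949, so I = 42.4 × 0.1949 = 8.266 µA.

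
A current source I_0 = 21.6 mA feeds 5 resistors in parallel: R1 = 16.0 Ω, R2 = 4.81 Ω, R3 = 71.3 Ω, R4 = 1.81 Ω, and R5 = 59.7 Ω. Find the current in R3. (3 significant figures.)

Total conductance ΣG = 1/16.0 + 1/4.81 + 1/71.3 + 1/1.81 + 1/59.7 = 0.8537 (units of 1/Ω).
R3 takes the fraction G_k/ΣG = 0.01403/0.8537 = 0.01643, so I = 21.6 × 0.01643 = 0.3549 mA.

I ≈ 0.355 mA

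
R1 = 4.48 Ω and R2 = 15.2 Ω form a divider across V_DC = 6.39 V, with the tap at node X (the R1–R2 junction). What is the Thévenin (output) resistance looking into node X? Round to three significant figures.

Looking into X with the source shorted: R_th = R1·R2/(R1+R2) = 4.480 × 15.2/19.68 = 3.460 Ω.

R_th ≈ 3.46 Ω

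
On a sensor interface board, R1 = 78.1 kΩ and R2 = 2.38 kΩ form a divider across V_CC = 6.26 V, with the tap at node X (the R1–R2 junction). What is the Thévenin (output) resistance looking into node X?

R_th ≈ 2.31 kΩ

With V_CC suppressed (replaced by a short), R_th = R1 ‖ R2 = (78.10 × 2.38)/(78.10 + 2.38) = 2.310 kΩ.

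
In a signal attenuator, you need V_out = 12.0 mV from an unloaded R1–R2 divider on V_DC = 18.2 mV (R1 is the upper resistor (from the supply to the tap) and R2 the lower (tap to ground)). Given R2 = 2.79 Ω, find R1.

R1 ≈ 1.44 Ω

The divider ratio is R2/(R1+R2) = 12.0/18.2 = 0.6593.
So R1 = R2 · (V_DC/V_out − 1) = 2.79 × (18.2/12.0 − 1) = 2.79 × 0.5167 = 1.441 Ω.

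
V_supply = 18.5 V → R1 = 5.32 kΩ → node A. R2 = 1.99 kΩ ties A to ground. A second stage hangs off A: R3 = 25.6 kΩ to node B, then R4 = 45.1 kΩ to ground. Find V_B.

Node A sees R2 in parallel with the series input of stage 2, R3 + R4 = 70.70 kΩ.
R2 ‖ (R3+R4) = 1.936 kΩ.
So V_A = 18.5 × 0.2668 = 4.935 V.
V_B = V_A × 0.6379 = 3.148 V.

V_B ≈ 3.15 V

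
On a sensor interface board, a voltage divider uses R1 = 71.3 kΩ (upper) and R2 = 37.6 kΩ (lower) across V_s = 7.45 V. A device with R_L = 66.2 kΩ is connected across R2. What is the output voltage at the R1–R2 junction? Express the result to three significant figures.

The load sits in parallel with R2, giving an effective lower resistance R2' = R2·R_L/(R2+R_L) = 23.98 kΩ.
Voltage divider with the loaded lower leg: V_out = 7.45 × 23.98/(71.3 + 23.98) = 7.45 × 0.2517 = 1.875 V.
(Unloaded it would be 2.57 V; the load pulls it down.)

V_out ≈ 1.88 V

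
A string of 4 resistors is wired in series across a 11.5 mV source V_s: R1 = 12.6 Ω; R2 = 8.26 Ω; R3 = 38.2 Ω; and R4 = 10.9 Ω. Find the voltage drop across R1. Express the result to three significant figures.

V ≈ 2.07 mV

ΣR = 12.6 + 8.26 + 38.2 + 10.9 = 69.96 Ω.
V = V_s · R/ΣR = 11.5 × 0.1801 = 2.071 mV.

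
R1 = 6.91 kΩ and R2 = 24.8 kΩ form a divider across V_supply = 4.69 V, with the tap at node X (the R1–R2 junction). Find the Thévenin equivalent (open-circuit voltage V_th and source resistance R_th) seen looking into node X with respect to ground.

V_th ≈ 3.67 V, R_th ≈ 5.40 kΩ

Open-circuit (no load on X): V_th = V_supply · R2/(R1 + R2) = 4.69 × 24.8/(6.910 + 24.8) = 3.668 V.
Looking into X with the source shorted: R_th = R1·R2/(R1+R2) = 6.910 × 24.8/31.71 = 5.404 kΩ.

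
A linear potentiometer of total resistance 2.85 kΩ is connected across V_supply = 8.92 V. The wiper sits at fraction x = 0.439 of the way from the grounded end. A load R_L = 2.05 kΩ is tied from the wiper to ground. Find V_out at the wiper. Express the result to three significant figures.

Lower segment x·R_p = 1.251 kΩ; upper segment (1−x)·R_p = 1.599 kΩ.
(x·R_p) ‖ R_L = 0.7770 kΩ.
V_out = 8.92 × 0.7770/(1.599 + 0.7770) = 2.917 V.

V_out ≈ 2.92 V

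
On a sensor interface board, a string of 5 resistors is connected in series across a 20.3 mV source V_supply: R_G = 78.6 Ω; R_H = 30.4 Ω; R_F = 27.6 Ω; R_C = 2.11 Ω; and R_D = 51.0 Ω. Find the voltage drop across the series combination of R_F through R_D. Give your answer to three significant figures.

Series total: ΣR = 78.6 + 30.4 + 27.6 + 2.11 + 51.0 = 189.7 Ω.
R_{R_F..R_D} = 27.6 + 2.11 + 51.0 = 80.71 Ω.
By the voltage-divider rule, V = 20.3 × 80.71/189.7 = 8.636 mV.

V ≈ 8.64 mV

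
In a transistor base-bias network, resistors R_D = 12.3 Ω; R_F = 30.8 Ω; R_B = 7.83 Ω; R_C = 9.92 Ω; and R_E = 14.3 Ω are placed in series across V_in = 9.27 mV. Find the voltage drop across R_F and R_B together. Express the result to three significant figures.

V ≈ 4.77 mV

Series total: ΣR = 12.3 + 30.8 + 7.83 + 9.92 + 14.3 = 75.15 Ω.
R_{R_F..R_B} = 30.8 + 7.83 = 38.63 Ω.
V = V_in · R/ΣR = 9.27 × 0.5140 = 4.765 mV.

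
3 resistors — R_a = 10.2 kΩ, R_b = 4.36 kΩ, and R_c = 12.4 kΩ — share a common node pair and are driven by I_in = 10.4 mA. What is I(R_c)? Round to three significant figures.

I ≈ 2.06 mA

Total conductance ΣG = 1/10.2 + 1/4.36 + 1/12.4 = 0.4080 (units of 1/kΩ).
By the current-divider rule, I = I_in · G_k/ΣG = 10.4 × 0.1976 = 2.055 mA.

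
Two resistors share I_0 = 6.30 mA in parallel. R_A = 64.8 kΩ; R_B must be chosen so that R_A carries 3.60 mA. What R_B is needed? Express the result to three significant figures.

In a two-way split, I_A/I_0 = R_B/(R_A + R_B).
With f = 0.5714, R_B = R_A · f/(1−f) = 64.8 × 1.333 = 86.40 kΩ.

R_B ≈ 86.4 kΩ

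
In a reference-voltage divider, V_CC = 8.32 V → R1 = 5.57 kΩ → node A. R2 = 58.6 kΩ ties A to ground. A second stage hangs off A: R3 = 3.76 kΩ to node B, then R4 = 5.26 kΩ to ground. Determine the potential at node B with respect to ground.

The second stage (R3 + R4 = 9.020 kΩ) loads node A in parallel with R2.
Effective lower resistance at A: R2 ‖ 9.020 = 7.817 kΩ.
So V_A = 8.32 × 0.5839 = 4.858 V.
Then the unloaded second divider: V_B = V_A × R4/(R3+R4) = 4.858 × 0.5831 = 2.833 V.

V_B ≈ 2.83 V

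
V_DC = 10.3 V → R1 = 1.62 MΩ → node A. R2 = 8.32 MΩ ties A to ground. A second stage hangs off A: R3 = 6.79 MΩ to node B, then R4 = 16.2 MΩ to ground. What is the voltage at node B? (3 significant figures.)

V_B ≈ 5.74 V

Looking into the second stage from A: R3 + R4 = 22.99 MΩ appears in parallel with R2.
R2 ‖ (R3+R4) = 6.109 MΩ.
First divider: V_A = V_DC · 6.109/(1.62 + 6.109) = 8.141 V.
V_B = V_A × 0.7047 = 5.737 V.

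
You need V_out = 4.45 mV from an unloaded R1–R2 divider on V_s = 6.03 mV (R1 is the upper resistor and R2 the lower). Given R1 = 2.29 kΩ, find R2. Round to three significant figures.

R2 ≈ 6.45 kΩ

The divider ratio is R2/(R1+R2) = 4.45/6.03 = 0.7380.
R2 = R1 · 0.7380/(1 − 0.7380) = 6.450 kΩ.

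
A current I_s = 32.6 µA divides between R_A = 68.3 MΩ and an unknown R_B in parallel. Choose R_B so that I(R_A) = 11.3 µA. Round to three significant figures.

R_B ≈ 36.2 MΩ

Two-branch current divider: I_A = I_s · R_B/(R_A + R_B).
11.3/32.6 = R_B/(R_A + R_B) → R_B = R_A · (0.3466)/(1 − 0.3466) = 68.3 × 0.5305 = 36.23 MΩ.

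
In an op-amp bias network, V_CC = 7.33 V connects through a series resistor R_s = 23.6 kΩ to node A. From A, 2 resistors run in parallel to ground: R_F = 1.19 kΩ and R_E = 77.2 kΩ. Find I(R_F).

Combine the parallel branches: R_p = (1/1.19 + 1/77.2)⁻¹ = 1.172 kΩ.
V_A by voltage divider: V_A = 7.33 × 1.172/(23.6 + 1.172) = 0.3468 V.
Branch current I = V_A/R_F = 0.3468/1.19 = 0.2914 mA.
(Check via current divider: I_total = 0.2959 mA; share G_k/ΣG = 0.9848 → same result.)

I ≈ 0.291 mA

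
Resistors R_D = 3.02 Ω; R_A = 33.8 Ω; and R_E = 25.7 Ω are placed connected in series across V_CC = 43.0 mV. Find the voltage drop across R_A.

V ≈ 23.2 mV

Series total: ΣR = 3.02 + 33.8 + 25.7 = 62.52 Ω.
Voltage divider: V = V_CC · (33.80 / 62.52) = 43.0 × 0.5406 = 23.25 mV.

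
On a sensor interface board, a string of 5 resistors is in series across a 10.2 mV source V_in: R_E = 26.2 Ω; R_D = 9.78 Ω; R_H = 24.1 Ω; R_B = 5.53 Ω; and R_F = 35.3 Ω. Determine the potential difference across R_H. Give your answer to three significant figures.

V ≈ 2.44 mV

ΣR = 26.2 + 9.78 + 24.1 + 5.53 + 35.3 = 100.9 Ω.
By the voltage-divider rule, V = 10.2 × 24.10/100.9 = 2.436 mV.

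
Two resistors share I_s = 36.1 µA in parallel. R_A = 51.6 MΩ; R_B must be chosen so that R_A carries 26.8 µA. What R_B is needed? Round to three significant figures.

Two-branch current divider: I_A = I_s · R_B/(R_A + R_B).
With f = 0.7424, R_B = R_A · f/(1−f) = 51.6 × 2.882 = 148.7 MΩ.

R_B ≈ 149 MΩ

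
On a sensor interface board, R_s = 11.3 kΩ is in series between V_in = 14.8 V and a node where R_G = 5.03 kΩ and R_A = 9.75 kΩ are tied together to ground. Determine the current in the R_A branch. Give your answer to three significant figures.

Combine the parallel branches: R_p = (1/5.03 + 1/9.75)⁻¹ = 3.318 kΩ.
V_A = 14.8 × 3.318/14.62 = 3.359 V.
I(R_A) = V_A / R_A = 3.359/9.75 = 0.3446 mA.

I ≈ 0.345 mA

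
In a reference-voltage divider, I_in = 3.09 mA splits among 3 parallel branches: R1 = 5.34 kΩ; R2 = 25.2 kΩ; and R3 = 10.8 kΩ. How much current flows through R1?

I ≈ 1.81 mA

Total conductance ΣG = 1/5.34 + 1/25.2 + 1/10.8 = 0.3195 (units of 1/kΩ).
R1 takes the fraction G_k/ΣG = 0.1873/0.3195 = 0.5860, so I = 3.09 × 0.5860 = 1.811 mA.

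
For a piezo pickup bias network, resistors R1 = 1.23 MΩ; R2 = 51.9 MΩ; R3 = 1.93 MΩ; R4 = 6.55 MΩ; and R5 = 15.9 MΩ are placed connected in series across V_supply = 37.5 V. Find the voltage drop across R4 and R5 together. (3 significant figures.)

V ≈ 10.9 V

Series total: ΣR = 1.23 + 51.9 + 1.93 + 6.55 + 15.9 = 77.51 MΩ.
R_{R4..R5} = 6.55 + 15.9 = 22.45 MΩ.
Voltage divider: V = V_supply · (22.45 / 77.51) = 37.5 × 0.2896 = 10.86 V.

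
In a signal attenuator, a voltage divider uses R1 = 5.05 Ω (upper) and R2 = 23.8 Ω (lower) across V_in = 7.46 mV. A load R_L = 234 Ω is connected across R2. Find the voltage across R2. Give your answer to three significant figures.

The load sits in parallel with R2, giving an effective lower resistance R2' = R2·R_L/(R2+R_L) = 21.60 Ω.
Now apply the divider: V_out = 7.46 × 0.8105 = 6.047 mV.

V_out ≈ 6.05 mV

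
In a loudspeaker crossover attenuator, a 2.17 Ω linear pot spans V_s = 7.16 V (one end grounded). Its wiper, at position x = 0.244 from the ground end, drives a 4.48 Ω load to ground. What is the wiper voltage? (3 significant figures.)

V_out ≈ 1.60 V

Split the track: R_lower = x·R_p = 0.5295 Ω, R_upper = (1−x)·R_p = 1.641 Ω.
R_L loads the lower segment: effective lower R = 0.4735 Ω.
Then V_out = V_s · 0.4735/(1.641 + 0.4735) = 1.604 V.
(Unloaded: V_out = x·V_s = 1.75 V.)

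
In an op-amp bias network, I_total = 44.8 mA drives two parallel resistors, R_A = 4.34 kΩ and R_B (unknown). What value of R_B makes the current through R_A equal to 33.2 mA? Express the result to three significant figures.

Two-branch current divider: I_A = I_total · R_B/(R_A + R_B).
With f = 0.7411, R_B = R_A · f/(1−f) = 4.34 × 2.862 = 12.42 kΩ.

R_B ≈ 12.4 kΩ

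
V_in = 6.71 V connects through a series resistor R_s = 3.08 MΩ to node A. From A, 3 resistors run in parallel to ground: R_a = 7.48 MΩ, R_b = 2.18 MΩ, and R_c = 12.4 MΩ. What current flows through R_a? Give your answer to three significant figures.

I ≈ 0.292 µA

Combine the parallel branches: R_p = (1/7.48 + 1/2.18 + 1/12.4)⁻¹ = 1.486 MΩ.
V_A by voltage divider: V_A = 6.71 × 1.486/(3.08 + 1.486) = 2.184 V.
I(R_a) = V_A / R_a = 2.184/7.48 = 0.2919 µA.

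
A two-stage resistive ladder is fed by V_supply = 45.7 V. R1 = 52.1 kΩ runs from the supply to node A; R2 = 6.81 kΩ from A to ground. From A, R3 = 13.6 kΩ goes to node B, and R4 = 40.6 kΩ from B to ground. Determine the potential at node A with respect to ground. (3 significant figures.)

V_A ≈ 4.75 V

Looking into the second stage from A: R3 + R4 = 54.20 kΩ appears in parallel with R2.
Effective lower resistance at A: R2 ‖ 54.20 = 6.050 kΩ.
First divider: V_A = V_supply · 6.050/(52.1 + 6.050) = 4.755 V.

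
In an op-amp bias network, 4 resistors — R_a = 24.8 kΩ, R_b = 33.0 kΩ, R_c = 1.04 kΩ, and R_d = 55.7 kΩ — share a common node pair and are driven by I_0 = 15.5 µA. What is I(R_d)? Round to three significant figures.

I ≈ 0.265 µA

ΣG = 1/24.8 + 1/33.0 + 1/1.04 + 1/55.7 = 1.050.
Current divider: I(R_d) = I_0 · G_k/ΣG = 15.5 × (0.01795/1.050) = 15.5 × 0.01710 = 0.2650 µA.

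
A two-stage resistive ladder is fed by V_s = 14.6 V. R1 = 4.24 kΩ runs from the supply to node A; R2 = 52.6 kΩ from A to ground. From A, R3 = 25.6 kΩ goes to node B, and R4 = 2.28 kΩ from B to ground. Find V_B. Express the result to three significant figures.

V_B ≈ 0.969 V

Looking into the second stage from A: R3 + R4 = 27.88 kΩ appears in parallel with R2.
Effective lower resistance at A: R2 ‖ 27.88 = 18.22 kΩ.
So V_A = 14.6 × 0.8112 = 11.84 V.
Stage 2 is unloaded, so V_B = V_A · R4/(R3+R4) = 11.84 × 2.28/27.88 = 0.9686 V.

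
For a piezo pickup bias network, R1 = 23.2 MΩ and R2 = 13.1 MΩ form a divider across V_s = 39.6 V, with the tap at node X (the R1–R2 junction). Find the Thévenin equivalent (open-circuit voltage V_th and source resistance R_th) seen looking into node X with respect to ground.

V_th ≈ 14.3 V, R_th ≈ 8.37 MΩ

Open-circuit (no load on X): V_th = V_s · R2/(R1 + R2) = 39.6 × 13.1/(23.20 + 13.1) = 14.29 V.
Zeroing V_s shorts the top of R1 to ground, so R_th = R1 ‖ R2 = 8.372 MΩ.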